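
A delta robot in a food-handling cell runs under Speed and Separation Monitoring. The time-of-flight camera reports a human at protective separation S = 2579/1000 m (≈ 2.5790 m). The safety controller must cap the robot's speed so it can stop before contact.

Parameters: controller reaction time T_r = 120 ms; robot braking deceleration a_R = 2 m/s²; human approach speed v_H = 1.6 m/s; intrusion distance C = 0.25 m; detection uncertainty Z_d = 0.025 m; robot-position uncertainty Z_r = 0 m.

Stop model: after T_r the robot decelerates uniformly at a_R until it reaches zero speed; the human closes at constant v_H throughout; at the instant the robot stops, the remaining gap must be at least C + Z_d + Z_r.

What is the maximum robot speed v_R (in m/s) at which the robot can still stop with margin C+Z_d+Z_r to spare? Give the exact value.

quadratic (1/4)·v² + (23/25)·v + (-264/125) = 0
  disc = (23/25)² − 4·(1/4)·(-264/125) = 1849/625 ; √disc = 43/25
  v_R = (−(23/25) + 43/25) / (2·(1/4)) = 8/5 m/s
check:
stop time T_s = (8/5)/2 = 0.8000 s
robot covers v_R·T_r = 1.6000·0.1200 = 0.1920 m before braking
robot under decel: 1.6000²/(2·2.0000) = 0.6400 m
human over T_r+T_s: 1.6000·(0.1200+0.8000) = 1.4720 m
residual clearance needed = 0.2500+0.0250+0.0000 = 0.2750 m
sum ≈ 0.1920+0.6400+1.4720+0.2750 ≈ 2.5790 m = S ✓

v_R_max = 8/5 m/s = 1.6000 m/s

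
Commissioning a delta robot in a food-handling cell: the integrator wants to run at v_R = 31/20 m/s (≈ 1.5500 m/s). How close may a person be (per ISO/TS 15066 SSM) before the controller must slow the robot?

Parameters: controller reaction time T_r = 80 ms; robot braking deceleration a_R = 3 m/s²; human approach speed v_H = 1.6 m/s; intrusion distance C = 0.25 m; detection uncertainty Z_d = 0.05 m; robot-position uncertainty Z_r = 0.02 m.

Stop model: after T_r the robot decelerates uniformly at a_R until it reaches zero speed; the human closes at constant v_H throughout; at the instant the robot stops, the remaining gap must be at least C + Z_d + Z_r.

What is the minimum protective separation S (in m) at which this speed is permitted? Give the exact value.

S_min = 21589/12000 m = 1.7991 m

stop time T_s = (31/20)/3 = 0.5167 s
robot in T_r: 1.5500·0.0800 = 0.1240 m
braking distance = 1.5500²/(2·3.0000) = 0.4004 m
human over T_r+T_s: 1.6000·(0.0800+0.5167) = 0.9547 m
C+Z_d+Z_r = 0.2500+0.0500+0.0200 = 0.3200 m
S_min ≈ 0.1240+0.4004+0.9547+0.3200  ⇒  S_min = 21589/12000 m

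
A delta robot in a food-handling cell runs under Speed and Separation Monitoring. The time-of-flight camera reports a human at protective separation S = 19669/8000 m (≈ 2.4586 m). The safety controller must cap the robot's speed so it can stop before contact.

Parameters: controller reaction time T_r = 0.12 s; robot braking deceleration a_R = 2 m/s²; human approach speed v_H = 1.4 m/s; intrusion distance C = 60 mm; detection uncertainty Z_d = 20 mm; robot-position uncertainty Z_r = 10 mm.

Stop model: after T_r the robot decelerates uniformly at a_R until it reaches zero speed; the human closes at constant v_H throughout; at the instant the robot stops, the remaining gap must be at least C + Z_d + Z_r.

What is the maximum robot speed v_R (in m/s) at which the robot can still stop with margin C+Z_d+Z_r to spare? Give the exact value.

v_R_max = 7/4 m/s = 1.7500 m/s

at the boundary: (1/4)·v² + (41/50)·v + (-3521/1600) = 0
  disc = (41/50)² − 4·(1/4)·(-3521/1600) = 114921/40000 ; √disc = 339/200
  v_R = (−(41/50) + 339/200) / (2·(1/4)) = 7/4 m/s
check:
braking lasts T_s = (7/4)/2 = 0.8750 s
robot covers v_R·T_r = 1.7500·0.1200 = 0.2100 m before braking
braking distance = 1.7500²/(2·2.0000) = 0.7656 m
human closes 1.4000·0.9950 = 1.3930 m
margins: 0.0600+0.0200+0.0100 = 0.0900 m
sum ≈ 0.2100+0.7656+1.3930+0.0900 ≈ 2.4586 m = S ✓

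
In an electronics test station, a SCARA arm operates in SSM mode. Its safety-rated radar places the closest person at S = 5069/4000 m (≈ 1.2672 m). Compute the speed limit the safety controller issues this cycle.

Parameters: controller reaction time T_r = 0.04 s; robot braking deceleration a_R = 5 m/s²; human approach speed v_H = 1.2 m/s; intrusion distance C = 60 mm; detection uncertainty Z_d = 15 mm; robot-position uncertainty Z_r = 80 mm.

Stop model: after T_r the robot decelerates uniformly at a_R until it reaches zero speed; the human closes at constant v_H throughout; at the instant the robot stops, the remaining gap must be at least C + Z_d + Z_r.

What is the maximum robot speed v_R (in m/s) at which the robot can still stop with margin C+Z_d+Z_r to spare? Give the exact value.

v_R_max = 43/20 m/s = 2.1500 m/s

collect terms ⇒ (1/10)·v_R² + (7/25)·v_R + (-4257/4000) = 0
  disc = (7/25)² − 4·(1/10)·(-4257/4000) = 5041/10000 ; √disc = 71/100
  v_R = (−(7/25) + 71/100) / (2·(1/10)) = 43/20 m/s
check:
stop time T_s = (43/20)/5 = 0.4300 s
robot in T_r: 2.1500·0.0400 = 0.0860 m
braking distance = 2.1500²/(2·5.0000) = 0.4622 m
person approaches 1.2000·(0.0400+0.4300) = 0.5640 m
margins: 0.0600+0.0150+0.0800 = 0.1550 m
sum ≈ 0.0860+0.4622+0.5640+0.1550 ≈ 1.2672 m = S ✓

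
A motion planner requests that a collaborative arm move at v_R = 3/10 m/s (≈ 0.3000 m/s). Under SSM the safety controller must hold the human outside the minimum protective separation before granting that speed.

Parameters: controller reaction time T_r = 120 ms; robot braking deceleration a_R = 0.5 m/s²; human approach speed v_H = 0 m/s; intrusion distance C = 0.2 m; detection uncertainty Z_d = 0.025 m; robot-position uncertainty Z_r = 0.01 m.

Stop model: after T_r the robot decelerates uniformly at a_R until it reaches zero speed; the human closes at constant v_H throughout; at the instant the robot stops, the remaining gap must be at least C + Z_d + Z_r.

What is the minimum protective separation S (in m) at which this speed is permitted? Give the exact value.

stop time T_s = (3/10)/(1/2) = 0.6000 s
robot covers v_R·T_r = 0.3000·0.1200 = 0.0360 m before braking
robot under decel: 0.3000²/(2·0.5000) = 0.0900 m
person approaches 0.0000·(0.1200+0.6000) = 0.0000 m
residual clearance needed = 0.2000+0.0250+0.0100 = 0.2350 m
S_min ≈ 0.0360+0.0900+0.0000+0.2350  ⇒  S_min = 361/1000 m

S_min = 361/1000 m = 0.3610 m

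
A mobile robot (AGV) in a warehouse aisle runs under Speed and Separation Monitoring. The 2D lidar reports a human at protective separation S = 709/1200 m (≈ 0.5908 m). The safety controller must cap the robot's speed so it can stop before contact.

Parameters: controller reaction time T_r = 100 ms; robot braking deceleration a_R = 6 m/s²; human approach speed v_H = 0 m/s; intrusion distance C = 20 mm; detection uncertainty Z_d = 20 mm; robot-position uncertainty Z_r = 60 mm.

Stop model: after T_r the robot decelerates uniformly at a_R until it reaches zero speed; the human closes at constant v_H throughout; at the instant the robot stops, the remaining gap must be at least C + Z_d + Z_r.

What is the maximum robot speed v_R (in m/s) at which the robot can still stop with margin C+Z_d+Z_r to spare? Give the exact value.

v_R_max = 19/10 m/s = 1.9000 m/s

quadratic (1/12)·v² + (1/10)·v + (-589/1200) = 0
  disc = (1/10)² − 4·(1/12)·(-589/1200) = 25/144 ; √disc = 5/12
  v_R = (−(1/10) + 5/12) / (2·(1/12)) = 19/10 m/s
check:
T_s = v_R/a_R = (19/10)/6 = 0.3167 s
reaction-phase robot travel = 1.9000·0.1000 = 0.1900 m
robot covers 1.9000·0.3167 − ½·6.0000·0.3167² = 0.3008 m while stopping
human closes 0.0000·0.4167 = 0.0000 m
C+Z_d+Z_r = 0.0200+0.0200+0.0600 = 0.1000 m
sum ≈ 0.1900+0.3008+0.0000+0.1000 ≈ 0.5908 m = S ✓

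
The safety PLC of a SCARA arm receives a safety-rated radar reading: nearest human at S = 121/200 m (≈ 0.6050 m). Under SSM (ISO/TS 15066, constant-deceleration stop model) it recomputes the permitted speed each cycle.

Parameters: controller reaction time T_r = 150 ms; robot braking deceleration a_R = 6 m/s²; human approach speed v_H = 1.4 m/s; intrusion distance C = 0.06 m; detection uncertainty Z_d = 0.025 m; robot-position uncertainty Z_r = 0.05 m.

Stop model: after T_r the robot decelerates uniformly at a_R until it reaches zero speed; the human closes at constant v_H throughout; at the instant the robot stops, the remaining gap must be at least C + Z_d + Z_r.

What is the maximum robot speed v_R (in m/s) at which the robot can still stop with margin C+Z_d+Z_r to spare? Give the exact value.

v_R_max = 3/5 m/s = 0.6000 m/s

collect terms ⇒ (1/12)·v_R² + (23/60)·v_R + (-13/50) = 0
  disc = (23/60)² − 4·(1/12)·(-13/50) = 841/3600 ; √disc = 29/60
  v_R = (−(23/60) + 29/60) / (2·(1/12)) = 3/5 m/s
check:
T_s = v_R/a_R = (3/5)/6 = 0.1000 s
robot in T_r: 0.6000·0.1500 = 0.0900 m
robot covers 0.6000·0.1000 − ½·6.0000·0.1000² = 0.0300 m while stopping
human closes 1.4000·0.2500 = 0.3500 m
C+Z_d+Z_r = 0.0600+0.0250+0.0500 = 0.1350 m
sum ≈ 0.0900+0.0300+0.3500+0.1350 ≈ 0.6050 m = S ✓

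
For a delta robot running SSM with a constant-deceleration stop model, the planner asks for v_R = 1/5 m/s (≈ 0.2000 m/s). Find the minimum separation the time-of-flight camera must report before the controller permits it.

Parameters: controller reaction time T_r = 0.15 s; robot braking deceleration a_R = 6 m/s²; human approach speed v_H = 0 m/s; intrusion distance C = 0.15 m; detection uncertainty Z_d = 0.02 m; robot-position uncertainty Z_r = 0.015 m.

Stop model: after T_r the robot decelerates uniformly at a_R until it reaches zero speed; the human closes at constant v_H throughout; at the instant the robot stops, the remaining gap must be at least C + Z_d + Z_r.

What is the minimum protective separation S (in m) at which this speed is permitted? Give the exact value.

braking lasts T_s = (1/5)/6 = 0.0333 s
reaction-phase robot travel = 0.2000·0.1500 = 0.0300 m
robot under decel: 0.2000²/(2·6.0000) = 0.0033 m
human over T_r+T_s: 0.0000·(0.1500+0.0333) = 0.0000 m
margins: 0.1500+0.0200+0.0150 = 0.1850 m
S_min ≈ 0.0300+0.0033+0.0000+0.1850  ⇒  S_min = 131/600 m

S_min = 131/600 m = 0.2183 m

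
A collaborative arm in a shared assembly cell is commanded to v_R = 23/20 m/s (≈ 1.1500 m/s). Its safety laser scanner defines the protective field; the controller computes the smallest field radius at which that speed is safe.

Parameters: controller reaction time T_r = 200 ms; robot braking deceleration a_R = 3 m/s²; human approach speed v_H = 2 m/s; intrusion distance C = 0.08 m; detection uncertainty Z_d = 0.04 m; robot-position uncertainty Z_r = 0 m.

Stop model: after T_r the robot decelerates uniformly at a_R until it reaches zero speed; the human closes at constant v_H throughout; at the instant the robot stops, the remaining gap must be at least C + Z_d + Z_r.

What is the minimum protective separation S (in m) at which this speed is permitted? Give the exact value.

braking lasts T_s = (23/20)/3 = 0.3833 s
reaction-phase robot travel = 1.1500·0.2000 = 0.2300 m
braking distance = 1.1500²/(2·3.0000) = 0.2204 m
human closes 2.0000·0.5833 = 1.1667 m
residual clearance needed = 0.0800+0.0400+0.0000 = 0.1200 m
S_min ≈ 0.2300+0.2204+1.1667+0.1200  ⇒  S_min = 4169/2400 m

S_min = 4169/2400 m = 1.7371 m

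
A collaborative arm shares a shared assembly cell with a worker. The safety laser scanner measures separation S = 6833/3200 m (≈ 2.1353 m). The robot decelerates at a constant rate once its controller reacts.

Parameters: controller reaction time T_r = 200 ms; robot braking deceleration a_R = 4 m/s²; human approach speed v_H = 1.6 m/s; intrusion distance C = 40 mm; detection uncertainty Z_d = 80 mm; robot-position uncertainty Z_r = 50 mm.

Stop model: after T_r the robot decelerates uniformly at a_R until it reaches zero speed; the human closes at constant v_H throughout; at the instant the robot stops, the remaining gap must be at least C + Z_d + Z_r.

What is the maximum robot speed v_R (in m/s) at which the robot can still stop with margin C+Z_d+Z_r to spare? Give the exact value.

v_R_max = 39/20 m/s = 1.9500 m/s

collect terms ⇒ (1/8)·v_R² + (3/5)·v_R + (-1053/640) = 0
  disc = (3/5)² − 4·(1/8)·(-1053/640) = 7569/6400 ; √disc = 87/80
  v_R = (−(3/5) + 87/80) / (2·(1/8)) = 39/20 m/s
check:
T_s = v_R/a_R = (39/20)/4 = 0.4875 s
robot in T_r: 1.9500·0.2000 = 0.3900 m
braking distance = 1.9500²/(2·4.0000) = 0.4753 m
person approaches 1.6000·(0.2000+0.4875) = 1.1000 m
margins: 0.0400+0.0800+0.0500 = 0.1700 m
sum ≈ 0.3900+0.4753+1.1000+0.1700 ≈ 2.1353 m = S ✓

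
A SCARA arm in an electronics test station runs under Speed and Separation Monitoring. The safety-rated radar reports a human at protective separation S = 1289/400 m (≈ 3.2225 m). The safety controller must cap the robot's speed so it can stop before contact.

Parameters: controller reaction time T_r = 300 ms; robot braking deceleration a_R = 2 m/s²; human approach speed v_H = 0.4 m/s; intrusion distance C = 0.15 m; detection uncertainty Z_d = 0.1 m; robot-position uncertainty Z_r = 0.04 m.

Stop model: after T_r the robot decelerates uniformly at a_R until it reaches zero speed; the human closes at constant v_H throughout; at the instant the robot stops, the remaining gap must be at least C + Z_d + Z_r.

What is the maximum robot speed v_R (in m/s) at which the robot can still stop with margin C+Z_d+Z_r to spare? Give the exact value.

collect terms ⇒ (1/4)·v_R² + (1/2)·v_R + (-45/16) = 0
  disc = (1/2)² − 4·(1/4)·(-45/16) = 49/16 ; √disc = 7/4
  v_R = (−(1/2) + 7/4) / (2·(1/4)) = 5/2 m/s
check:
T_s = v_R/a_R = (5/2)/2 = 1.2500 s
robot covers v_R·T_r = 2.5000·0.3000 = 0.7500 m before braking
robot under decel: 2.5000²/(2·2.0000) = 1.5625 m
person approaches 0.4000·(0.3000+1.2500) = 0.6200 m
residual clearance needed = 0.1500+0.1000+0.0400 = 0.2900 m
sum ≈ 0.7500+1.5625+0.6200+0.2900 ≈ 3.2225 m = S ✓

v_R_max = 5/2 m/s = 2.5000 m/s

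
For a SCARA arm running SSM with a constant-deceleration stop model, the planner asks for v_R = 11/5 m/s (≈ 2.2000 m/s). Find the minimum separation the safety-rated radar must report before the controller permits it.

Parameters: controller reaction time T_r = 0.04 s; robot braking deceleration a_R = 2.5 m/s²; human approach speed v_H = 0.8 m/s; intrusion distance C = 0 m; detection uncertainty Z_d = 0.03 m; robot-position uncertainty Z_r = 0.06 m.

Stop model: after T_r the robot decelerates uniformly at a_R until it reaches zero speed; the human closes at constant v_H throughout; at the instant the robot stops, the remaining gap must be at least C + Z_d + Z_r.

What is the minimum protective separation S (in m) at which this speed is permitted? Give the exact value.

S_min = 941/500 m = 1.8820 m

braking lasts T_s = (11/5)/(5/2) = 0.8800 s
reaction-phase robot travel = 2.2000·0.0400 = 0.0880 m
braking distance = 2.2000²/(2·2.5000) = 0.9680 m
person approaches 0.8000·(0.0400+0.8800) = 0.7360 m
residual clearance needed = 0.0000+0.0300+0.0600 = 0.0900 m
S_min ≈ 0.0880+0.9680+0.7360+0.0900  ⇒  S_min = 941/500 m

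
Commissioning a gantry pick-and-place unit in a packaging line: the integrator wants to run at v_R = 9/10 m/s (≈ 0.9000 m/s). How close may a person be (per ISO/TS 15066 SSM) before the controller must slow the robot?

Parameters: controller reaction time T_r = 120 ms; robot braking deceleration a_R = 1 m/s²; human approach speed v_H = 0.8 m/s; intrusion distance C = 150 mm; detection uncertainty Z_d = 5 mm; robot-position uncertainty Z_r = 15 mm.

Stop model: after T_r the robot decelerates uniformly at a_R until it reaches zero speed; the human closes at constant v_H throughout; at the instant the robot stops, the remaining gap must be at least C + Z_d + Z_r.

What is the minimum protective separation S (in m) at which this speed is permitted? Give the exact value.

S_min = 1499/1000 m = 1.4990 m

stop time T_s = (9/10)/1 = 0.9000 s
reaction-phase robot travel = 0.9000·0.1200 = 0.1080 m
braking distance = 0.9000²/(2·1.0000) = 0.4050 m
person approaches 0.8000·(0.1200+0.9000) = 0.8160 m
C+Z_d+Z_r = 0.1500+0.0050+0.0150 = 0.1700 m
S_min ≈ 0.1080+0.4050+0.8160+0.1700  ⇒  S_min = 1499/1000 m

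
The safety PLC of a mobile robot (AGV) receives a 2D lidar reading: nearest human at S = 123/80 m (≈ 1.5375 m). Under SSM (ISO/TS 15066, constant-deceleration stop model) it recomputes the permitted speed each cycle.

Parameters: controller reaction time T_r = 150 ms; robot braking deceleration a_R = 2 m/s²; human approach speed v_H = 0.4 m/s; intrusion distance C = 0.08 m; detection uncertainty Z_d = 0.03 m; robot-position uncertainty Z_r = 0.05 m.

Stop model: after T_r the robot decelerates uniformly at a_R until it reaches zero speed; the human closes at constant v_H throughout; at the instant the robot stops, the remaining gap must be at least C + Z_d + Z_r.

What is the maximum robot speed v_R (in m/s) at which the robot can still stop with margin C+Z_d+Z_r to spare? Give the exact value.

quadratic (1/4)·v² + (7/20)·v + (-527/400) = 0
  disc = (7/20)² − 4·(1/4)·(-527/400) = 36/25 ; √disc = 6/5
  v_R = (−(7/20) + 6/5) / (2·(1/4)) = 17/10 m/s
check:
braking lasts T_s = (17/10)/2 = 0.8500 s
robot in T_r: 1.7000·0.1500 = 0.2550 m
robot under decel: 1.7000²/(2·2.0000) = 0.7225 m
person approaches 0.4000·(0.1500+0.8500) = 0.4000 m
C+Z_d+Z_r = 0.0800+0.0300+0.0500 = 0.1600 m
sum ≈ 0.2550+0.7225+0.4000+0.1600 ≈ 1.5375 m = S ✓

v_R_max = 17/10 m/s = 1.7000 m/s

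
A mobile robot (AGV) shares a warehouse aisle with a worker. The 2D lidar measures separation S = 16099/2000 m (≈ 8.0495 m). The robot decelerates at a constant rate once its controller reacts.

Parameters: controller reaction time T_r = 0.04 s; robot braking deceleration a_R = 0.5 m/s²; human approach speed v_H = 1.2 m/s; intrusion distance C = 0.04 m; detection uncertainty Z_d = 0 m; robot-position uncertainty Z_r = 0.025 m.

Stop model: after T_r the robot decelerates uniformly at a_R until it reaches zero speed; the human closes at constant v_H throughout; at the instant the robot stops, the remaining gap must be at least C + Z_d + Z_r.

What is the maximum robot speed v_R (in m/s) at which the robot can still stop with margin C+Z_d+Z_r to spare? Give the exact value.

at the boundary: (1)·v² + (61/25)·v + (-15873/2000) = 0
  disc = (61/25)² − 4·(1)·(-15873/2000) = 94249/2500 ; √disc = 307/50
  v_R = (−(61/25) + 307/50) / (2·(1)) = 37/20 m/s
check:
stop time T_s = (37/20)/(1/2) = 3.7000 s
robot covers v_R·T_r = 1.8500·0.0400 = 0.0740 m before braking
braking distance = 1.8500²/(2·0.5000) = 3.4225 m
person approaches 1.2000·(0.0400+3.7000) = 4.4880 m
margins: 0.0400+0.0000+0.0250 = 0.0650 m
sum ≈ 0.0740+3.4225+4.4880+0.0650 ≈ 8.0495 m = S ✓

v_R_max = 37/20 m/s = 1.8500 m/s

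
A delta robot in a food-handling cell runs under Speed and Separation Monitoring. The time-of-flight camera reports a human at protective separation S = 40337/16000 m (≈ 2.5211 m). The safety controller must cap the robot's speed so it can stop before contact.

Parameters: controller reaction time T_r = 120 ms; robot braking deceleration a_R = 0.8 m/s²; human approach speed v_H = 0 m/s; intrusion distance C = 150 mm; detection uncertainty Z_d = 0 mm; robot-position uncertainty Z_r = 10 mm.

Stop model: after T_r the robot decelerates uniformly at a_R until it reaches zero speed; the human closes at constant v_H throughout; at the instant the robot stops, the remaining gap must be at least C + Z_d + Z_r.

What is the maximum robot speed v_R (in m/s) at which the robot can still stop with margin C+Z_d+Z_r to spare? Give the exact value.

at the boundary: (5/8)·v² + (3/25)·v + (-37777/16000) = 0
  disc = (3/25)² − 4·(5/8)·(-37777/16000) = 946729/160000 ; √disc = 973/400
  v_R = (−(3/25) + 973/400) / (2·(5/8)) = 37/20 m/s
check:
T_s = v_R/a_R = (37/20)/(4/5) = 2.3125 s
reaction-phase robot travel = 1.8500·0.1200 = 0.2220 m
braking distance = 1.8500²/(2·0.8000) = 2.1391 m
human over T_r+T_s: 0.0000·(0.1200+2.3125) = 0.0000 m
margins: 0.1500+0.0000+0.0100 = 0.1600 m
sum ≈ 0.2220+2.1391+0.0000+0.1600 ≈ 2.5211 m = S ✓

v_R_max = 37/20 m/s = 1.8500 m/s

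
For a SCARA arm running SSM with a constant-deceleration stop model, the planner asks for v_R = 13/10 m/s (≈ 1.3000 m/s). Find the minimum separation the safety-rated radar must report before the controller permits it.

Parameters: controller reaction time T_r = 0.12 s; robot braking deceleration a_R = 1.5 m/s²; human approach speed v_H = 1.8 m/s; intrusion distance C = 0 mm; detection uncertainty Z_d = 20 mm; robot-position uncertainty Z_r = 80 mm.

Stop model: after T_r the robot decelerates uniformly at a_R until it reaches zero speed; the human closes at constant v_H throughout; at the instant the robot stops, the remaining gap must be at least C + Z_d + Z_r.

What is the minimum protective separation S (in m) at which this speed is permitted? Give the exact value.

braking lasts T_s = (13/10)/(3/2) = 0.8667 s
robot covers v_R·T_r = 1.3000·0.1200 = 0.1560 m before braking
robot under decel: 1.3000²/(2·1.5000) = 0.5633 m
human over T_r+T_s: 1.8000·(0.1200+0.8667) = 1.7760 m
margins: 0.0000+0.0200+0.0800 = 0.1000 m
S_min ≈ 0.1560+0.5633+1.7760+0.1000  ⇒  S_min = 3893/1500 m

S_min = 3893/1500 m = 2.5953 m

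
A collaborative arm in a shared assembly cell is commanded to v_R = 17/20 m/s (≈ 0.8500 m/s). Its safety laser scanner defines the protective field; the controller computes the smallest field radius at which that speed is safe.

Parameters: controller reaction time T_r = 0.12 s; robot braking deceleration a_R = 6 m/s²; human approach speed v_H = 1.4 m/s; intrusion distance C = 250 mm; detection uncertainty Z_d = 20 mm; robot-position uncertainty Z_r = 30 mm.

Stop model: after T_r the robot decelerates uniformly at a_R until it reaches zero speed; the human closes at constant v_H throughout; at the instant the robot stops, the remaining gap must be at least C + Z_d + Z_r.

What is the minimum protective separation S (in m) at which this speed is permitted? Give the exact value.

S_min = 3977/4800 m = 0.8285 m

T_s = v_R/a_R = (17/20)/6 = 0.1417 s
robot covers v_R·T_r = 0.8500·0.1200 = 0.1020 m before braking
braking distance = 0.8500²/(2·6.0000) = 0.0602 m
human closes 1.4000·0.2617 = 0.3663 m
C+Z_d+Z_r = 0.2500+0.0200+0.0300 = 0.3000 m
S_min ≈ 0.1020+0.0602+0.3663+0.3000  ⇒  S_min = 3977/4800 m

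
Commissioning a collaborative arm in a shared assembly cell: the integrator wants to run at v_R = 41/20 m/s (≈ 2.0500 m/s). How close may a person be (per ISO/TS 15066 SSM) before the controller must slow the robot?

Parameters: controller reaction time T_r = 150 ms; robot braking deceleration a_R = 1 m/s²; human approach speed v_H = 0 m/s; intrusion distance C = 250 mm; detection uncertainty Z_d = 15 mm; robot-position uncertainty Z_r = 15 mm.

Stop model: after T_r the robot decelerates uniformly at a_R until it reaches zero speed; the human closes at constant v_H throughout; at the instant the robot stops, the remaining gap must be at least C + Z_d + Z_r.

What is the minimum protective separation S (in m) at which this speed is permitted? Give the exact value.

S_min = 2151/800 m = 2.6888 m

stop time T_s = (41/20)/1 = 2.0500 s
robot covers v_R·T_r = 2.0500·0.1500 = 0.3075 m before braking
robot covers 2.0500·2.0500 − ½·1.0000·2.0500² = 2.1012 m while stopping
human closes 0.0000·2.2000 = 0.0000 m
residual clearance needed = 0.2500+0.0150+0.0150 = 0.2800 m
S_min ≈ 0.3075+2.1012+0.0000+0.2800  ⇒  S_min = 2151/800 m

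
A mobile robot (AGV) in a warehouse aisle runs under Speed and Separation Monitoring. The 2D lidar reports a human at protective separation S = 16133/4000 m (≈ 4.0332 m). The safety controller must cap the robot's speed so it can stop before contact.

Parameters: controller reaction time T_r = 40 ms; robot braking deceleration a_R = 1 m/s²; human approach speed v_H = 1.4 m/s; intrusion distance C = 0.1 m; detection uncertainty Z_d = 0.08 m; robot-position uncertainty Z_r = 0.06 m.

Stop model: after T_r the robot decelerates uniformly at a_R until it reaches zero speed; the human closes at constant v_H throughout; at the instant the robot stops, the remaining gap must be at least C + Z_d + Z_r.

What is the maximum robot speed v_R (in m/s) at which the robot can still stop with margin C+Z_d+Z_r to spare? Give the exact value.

v_R_max = 33/20 m/s = 1.6500 m/s

collect terms ⇒ (1/2)·v_R² + (36/25)·v_R + (-14949/4000) = 0
  disc = (36/25)² − 4·(1/2)·(-14949/4000) = 95481/10000 ; √disc = 309/100
  v_R = (−(36/25) + 309/100) / (2·(1/2)) = 33/20 m/s
check:
braking lasts T_s = (33/20)/1 = 1.6500 s
reaction-phase robot travel = 1.6500·0.0400 = 0.0660 m
robot under decel: 1.6500²/(2·1.0000) = 1.3613 m
person approaches 1.4000·(0.0400+1.6500) = 2.3660 m
C+Z_d+Z_r = 0.1000+0.0800+0.0600 = 0.2400 m
sum ≈ 0.0660+1.3613+2.3660+0.2400 ≈ 4.0332 m = S ✓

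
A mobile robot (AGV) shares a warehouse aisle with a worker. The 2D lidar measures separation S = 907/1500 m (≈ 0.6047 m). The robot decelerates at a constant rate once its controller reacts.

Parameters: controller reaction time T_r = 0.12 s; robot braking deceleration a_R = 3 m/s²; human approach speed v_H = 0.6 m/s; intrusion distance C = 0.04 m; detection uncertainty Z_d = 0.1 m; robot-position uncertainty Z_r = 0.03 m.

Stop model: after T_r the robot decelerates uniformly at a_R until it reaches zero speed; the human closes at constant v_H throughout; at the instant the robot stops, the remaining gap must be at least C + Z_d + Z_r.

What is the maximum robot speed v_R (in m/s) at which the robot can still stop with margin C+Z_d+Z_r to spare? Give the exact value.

v_R_max = 4/5 m/s = 0.8000 m/s

at the boundary: (1/6)·v² + (8/25)·v + (-136/375) = 0
  disc = (8/25)² − 4·(1/6)·(-136/375) = 1936/5625 ; √disc = 44/75
  v_R = (−(8/25) + 44/75) / (2·(1/6)) = 4/5 m/s
check:
T_s = v_R/a_R = (4/5)/3 = 0.2667 s
robot in T_r: 0.8000·0.1200 = 0.0960 m
robot covers 0.8000·0.2667 − ½·3.0000·0.2667² = 0.1067 m while stopping
human closes 0.6000·0.3867 = 0.2320 m
margins: 0.0400+0.1000+0.0300 = 0.1700 m
sum ≈ 0.0960+0.1067+0.2320+0.1700 ≈ 0.6047 m = S ✓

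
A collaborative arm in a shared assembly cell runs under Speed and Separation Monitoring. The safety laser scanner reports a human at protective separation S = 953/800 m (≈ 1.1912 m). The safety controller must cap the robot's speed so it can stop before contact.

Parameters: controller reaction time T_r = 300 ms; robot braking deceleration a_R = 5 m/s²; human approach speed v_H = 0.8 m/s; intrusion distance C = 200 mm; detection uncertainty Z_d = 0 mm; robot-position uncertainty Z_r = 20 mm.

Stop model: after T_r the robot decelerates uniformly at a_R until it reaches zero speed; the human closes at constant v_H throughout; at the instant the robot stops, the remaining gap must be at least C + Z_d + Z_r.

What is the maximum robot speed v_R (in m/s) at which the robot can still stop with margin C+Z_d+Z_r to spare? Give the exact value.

at the boundary: (1/10)·v² + (23/50)·v + (-117/160) = 0
  disc = (23/50)² − 4·(1/10)·(-117/160) = 5041/10000 ; √disc = 71/100
  v_R = (−(23/50) + 71/100) / (2·(1/10)) = 5/4 m/s
check:
braking lasts T_s = (5/4)/5 = 0.2500 s
robot in T_r: 1.2500·0.3000 = 0.3750 m
robot covers 1.2500·0.2500 − ½·5.0000·0.2500² = 0.1562 m while stopping
human closes 0.8000·0.5500 = 0.4400 m
residual clearance needed = 0.2000+0.0000+0.0200 = 0.2200 m
sum ≈ 0.3750+0.1562+0.4400+0.2200 ≈ 1.1912 m = S ✓

v_R_max = 5/4 m/s = 1.2500 m/s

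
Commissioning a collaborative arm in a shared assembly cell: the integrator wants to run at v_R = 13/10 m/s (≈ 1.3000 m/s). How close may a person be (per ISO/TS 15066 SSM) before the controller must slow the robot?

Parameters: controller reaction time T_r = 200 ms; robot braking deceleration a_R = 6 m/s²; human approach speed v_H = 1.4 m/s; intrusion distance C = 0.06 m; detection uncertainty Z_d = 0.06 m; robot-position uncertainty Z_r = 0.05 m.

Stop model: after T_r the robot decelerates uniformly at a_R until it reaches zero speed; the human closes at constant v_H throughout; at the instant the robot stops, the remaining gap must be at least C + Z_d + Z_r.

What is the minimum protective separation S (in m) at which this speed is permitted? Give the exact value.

S_min = 277/240 m = 1.1542 m

stop time T_s = (13/10)/6 = 0.2167 s
reaction-phase robot travel = 1.3000·0.2000 = 0.2600 m
braking distance = 1.3000²/(2·6.0000) = 0.1408 m
human over T_r+T_s: 1.4000·(0.2000+0.2167) = 0.5833 m
residual clearance needed = 0.0600+0.0600+0.0500 = 0.1700 m
S_min ≈ 0.2600+0.1408+0.5833+0.1700  ⇒  S_min = 277/240 m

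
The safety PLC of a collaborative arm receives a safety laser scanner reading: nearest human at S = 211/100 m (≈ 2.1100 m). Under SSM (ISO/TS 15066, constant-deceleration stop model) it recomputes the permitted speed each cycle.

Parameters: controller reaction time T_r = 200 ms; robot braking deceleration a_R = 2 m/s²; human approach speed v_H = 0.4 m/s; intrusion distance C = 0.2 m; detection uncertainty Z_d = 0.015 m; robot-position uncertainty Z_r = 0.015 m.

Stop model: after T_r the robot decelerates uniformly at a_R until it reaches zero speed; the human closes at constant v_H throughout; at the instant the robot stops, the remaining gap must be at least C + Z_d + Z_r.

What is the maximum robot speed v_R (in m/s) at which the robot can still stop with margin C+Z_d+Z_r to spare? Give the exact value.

v_R_max = 2 m/s = 2.0000 m/s

at the boundary: (1/4)·v² + (2/5)·v + (-9/5) = 0
  disc = (2/5)² − 4·(1/4)·(-9/5) = 49/25 ; √disc = 7/5
  v_R = (−(2/5) + 7/5) / (2·(1/4)) = 2 m/s
check:
braking lasts T_s = 2/2 = 1.0000 s
reaction-phase robot travel = 2.0000·0.2000 = 0.4000 m
braking distance = 2.0000²/(2·2.0000) = 1.0000 m
human over T_r+T_s: 0.4000·(0.2000+1.0000) = 0.4800 m
C+Z_d+Z_r = 0.2000+0.0150+0.0150 = 0.2300 m
sum ≈ 0.4000+1.0000+0.4800+0.2300 ≈ 2.1100 m = S ✓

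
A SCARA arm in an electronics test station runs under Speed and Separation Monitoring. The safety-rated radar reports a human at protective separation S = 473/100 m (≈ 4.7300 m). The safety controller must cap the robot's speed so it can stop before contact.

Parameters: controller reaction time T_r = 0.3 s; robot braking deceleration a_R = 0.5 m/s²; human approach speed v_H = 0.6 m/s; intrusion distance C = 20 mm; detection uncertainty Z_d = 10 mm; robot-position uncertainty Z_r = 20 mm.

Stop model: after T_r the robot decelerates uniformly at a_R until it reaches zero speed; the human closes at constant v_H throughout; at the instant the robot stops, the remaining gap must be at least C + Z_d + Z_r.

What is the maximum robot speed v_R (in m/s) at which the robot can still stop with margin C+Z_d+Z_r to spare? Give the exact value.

collect terms ⇒ (1)·v_R² + (3/2)·v_R + (-9/2) = 0
  disc = (3/2)² − 4·(1)·(-9/2) = 81/4 ; √disc = 9/2
  v_R = (−(3/2) + 9/2) / (2·(1)) = 3/2 m/s
check:
T_s = v_R/a_R = (3/2)/(1/2) = 3.0000 s
robot in T_r: 1.5000·0.3000 = 0.4500 m
robot covers 1.5000·3.0000 − ½·0.5000·3.0000² = 2.2500 m while stopping
human over T_r+T_s: 0.6000·(0.3000+3.0000) = 1.9800 m
margins: 0.0200+0.0100+0.0200 = 0.0500 m
sum ≈ 0.4500+2.2500+1.9800+0.0500 ≈ 4.7300 m = S ✓

v_R_max = 3/2 m/s = 1.5000 m/s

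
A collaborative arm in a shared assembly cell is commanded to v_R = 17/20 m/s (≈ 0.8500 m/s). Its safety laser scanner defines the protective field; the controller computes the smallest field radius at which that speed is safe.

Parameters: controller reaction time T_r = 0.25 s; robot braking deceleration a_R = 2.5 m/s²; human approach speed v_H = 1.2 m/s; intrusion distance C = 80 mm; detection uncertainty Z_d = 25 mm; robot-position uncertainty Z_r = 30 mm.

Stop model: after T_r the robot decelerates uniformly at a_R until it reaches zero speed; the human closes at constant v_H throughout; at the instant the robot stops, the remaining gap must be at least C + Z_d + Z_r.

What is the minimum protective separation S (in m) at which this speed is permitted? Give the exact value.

stop time T_s = (17/20)/(5/2) = 0.3400 s
robot covers v_R·T_r = 0.8500·0.2500 = 0.2125 m before braking
robot covers 0.8500·0.3400 − ½·2.5000·0.3400² = 0.1445 m while stopping
person approaches 1.2000·(0.2500+0.3400) = 0.7080 m
margins: 0.0800+0.0250+0.0300 = 0.1350 m
S_min ≈ 0.2125+0.1445+0.7080+0.1350  ⇒  S_min = 6/5 m

S_min = 6/5 m = 1.2000 m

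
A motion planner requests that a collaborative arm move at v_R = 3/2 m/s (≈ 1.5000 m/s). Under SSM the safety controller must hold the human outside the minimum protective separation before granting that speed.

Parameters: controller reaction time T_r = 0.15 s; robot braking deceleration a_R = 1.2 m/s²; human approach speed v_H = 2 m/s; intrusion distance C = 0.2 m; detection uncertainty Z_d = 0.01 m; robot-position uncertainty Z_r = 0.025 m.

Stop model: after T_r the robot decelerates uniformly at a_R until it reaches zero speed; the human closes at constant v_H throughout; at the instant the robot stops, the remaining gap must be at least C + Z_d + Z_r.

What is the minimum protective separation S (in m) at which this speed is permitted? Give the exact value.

stop time T_s = (3/2)/(6/5) = 1.2500 s
reaction-phase robot travel = 1.5000·0.1500 = 0.2250 m
robot under decel: 1.5000²/(2·1.2000) = 0.9375 m
human over T_r+T_s: 2.0000·(0.1500+1.2500) = 2.8000 m
margins: 0.2000+0.0100+0.0250 = 0.2350 m
S_min ≈ 0.2250+0.9375+2.8000+0.2350  ⇒  S_min = 1679/400 m

S_min = 1679/400 m = 4.1975 m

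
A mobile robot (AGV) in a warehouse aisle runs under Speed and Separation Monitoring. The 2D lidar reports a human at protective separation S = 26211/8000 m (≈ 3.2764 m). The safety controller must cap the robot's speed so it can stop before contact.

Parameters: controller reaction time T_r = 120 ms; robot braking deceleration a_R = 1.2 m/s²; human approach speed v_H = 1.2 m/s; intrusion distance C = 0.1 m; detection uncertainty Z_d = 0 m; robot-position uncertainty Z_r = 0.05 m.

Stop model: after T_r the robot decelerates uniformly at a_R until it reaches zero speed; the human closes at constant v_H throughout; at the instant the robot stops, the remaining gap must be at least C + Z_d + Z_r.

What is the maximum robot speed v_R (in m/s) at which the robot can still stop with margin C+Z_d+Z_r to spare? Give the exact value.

v_R_max = 33/20 m/s = 1.6500 m/s

at the boundary: (5/12)·v² + (28/25)·v + (-23859/8000) = 0
  disc = (28/25)² − 4·(5/12)·(-23859/8000) = 249001/40000 ; √disc = 499/200
  v_R = (−(28/25) + 499/200) / (2·(5/12)) = 33/20 m/s
check:
braking lasts T_s = (33/20)/(6/5) = 1.3750 s
robot covers v_R·T_r = 1.6500·0.1200 = 0.1980 m before braking
braking distance = 1.6500²/(2·1.2000) = 1.1344 m
human over T_r+T_s: 1.2000·(0.1200+1.3750) = 1.7940 m
C+Z_d+Z_r = 0.1000+0.0000+0.0500 = 0.1500 m
sum ≈ 0.1980+1.1344+1.7940+0.1500 ≈ 3.2764 m = S ✓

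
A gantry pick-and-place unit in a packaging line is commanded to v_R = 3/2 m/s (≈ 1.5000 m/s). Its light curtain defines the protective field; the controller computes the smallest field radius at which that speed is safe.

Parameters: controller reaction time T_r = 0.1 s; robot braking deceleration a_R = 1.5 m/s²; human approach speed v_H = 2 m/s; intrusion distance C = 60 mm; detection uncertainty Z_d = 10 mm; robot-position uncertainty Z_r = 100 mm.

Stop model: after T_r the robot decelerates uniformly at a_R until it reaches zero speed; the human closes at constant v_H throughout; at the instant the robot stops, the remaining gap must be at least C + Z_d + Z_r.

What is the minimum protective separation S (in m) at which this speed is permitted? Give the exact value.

stop time T_s = (3/2)/(3/2) = 1.0000 s
robot in T_r: 1.5000·0.1000 = 0.1500 m
robot under decel: 1.5000²/(2·1.5000) = 0.7500 m
human closes 2.0000·1.1000 = 2.2000 m
margins: 0.0600+0.0100+0.1000 = 0.1700 m
S_min ≈ 0.1500+0.7500+2.2000+0.1700  ⇒  S_min = 327/100 m

S_min = 327/100 m = 3.2700 m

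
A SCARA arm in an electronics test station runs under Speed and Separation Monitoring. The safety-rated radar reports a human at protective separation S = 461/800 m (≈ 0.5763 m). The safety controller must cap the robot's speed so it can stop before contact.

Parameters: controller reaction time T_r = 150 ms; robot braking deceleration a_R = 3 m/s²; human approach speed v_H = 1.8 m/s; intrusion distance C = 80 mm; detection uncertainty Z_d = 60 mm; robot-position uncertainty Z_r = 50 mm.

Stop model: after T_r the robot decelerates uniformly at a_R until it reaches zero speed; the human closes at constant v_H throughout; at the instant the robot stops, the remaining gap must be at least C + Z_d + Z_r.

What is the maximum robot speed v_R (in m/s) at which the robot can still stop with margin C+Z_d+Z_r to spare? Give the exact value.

v_R_max = 3/20 m/s = 0.1500 m/s

at the boundary: (1/6)·v² + (3/4)·v + (-93/800) = 0
  disc = (3/4)² − 4·(1/6)·(-93/800) = 16/25 ; √disc = 4/5
  v_R = (−(3/4) + 4/5) / (2·(1/6)) = 3/20 m/s
check:
braking lasts T_s = (3/20)/3 = 0.0500 s
robot covers v_R·T_r = 0.1500·0.1500 = 0.0225 m before braking
robot covers 0.1500·0.0500 − ½·3.0000·0.0500² = 0.0037 m while stopping
human over T_r+T_s: 1.8000·(0.1500+0.0500) = 0.3600 m
residual clearance needed = 0.0800+0.0600+0.0500 = 0.1900 m
sum ≈ 0.0225+0.0037+0.3600+0.1900 ≈ 0.5763 m = S ✓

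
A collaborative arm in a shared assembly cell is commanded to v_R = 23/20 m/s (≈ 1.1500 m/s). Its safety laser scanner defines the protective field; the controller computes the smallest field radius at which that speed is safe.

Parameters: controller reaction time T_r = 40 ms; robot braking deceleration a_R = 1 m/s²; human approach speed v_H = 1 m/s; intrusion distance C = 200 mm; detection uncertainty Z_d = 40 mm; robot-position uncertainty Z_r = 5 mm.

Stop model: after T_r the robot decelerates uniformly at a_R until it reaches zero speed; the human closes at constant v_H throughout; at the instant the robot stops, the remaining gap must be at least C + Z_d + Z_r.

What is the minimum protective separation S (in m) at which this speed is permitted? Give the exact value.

braking lasts T_s = (23/20)/1 = 1.1500 s
robot covers v_R·T_r = 1.1500·0.0400 = 0.0460 m before braking
robot under decel: 1.1500²/(2·1.0000) = 0.6613 m
person approaches 1.0000·(0.0400+1.1500) = 1.1900 m
margins: 0.2000+0.0400+0.0050 = 0.2450 m
S_min ≈ 0.0460+0.6613+1.1900+0.2450  ⇒  S_min = 8569/4000 m

S_min = 8569/4000 m = 2.1423 m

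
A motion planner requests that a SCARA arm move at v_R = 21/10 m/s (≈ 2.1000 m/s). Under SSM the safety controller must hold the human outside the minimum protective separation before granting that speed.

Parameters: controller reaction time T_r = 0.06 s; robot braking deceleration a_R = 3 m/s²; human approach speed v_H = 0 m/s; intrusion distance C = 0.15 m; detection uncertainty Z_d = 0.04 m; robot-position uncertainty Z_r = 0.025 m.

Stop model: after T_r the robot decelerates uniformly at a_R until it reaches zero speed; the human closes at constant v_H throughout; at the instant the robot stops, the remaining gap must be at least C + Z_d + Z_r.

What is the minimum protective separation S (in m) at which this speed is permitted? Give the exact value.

S_min = 269/250 m = 1.0760 m

T_s = v_R/a_R = (21/10)/3 = 0.7000 s
robot covers v_R·T_r = 2.1000·0.0600 = 0.1260 m before braking
braking distance = 2.1000²/(2·3.0000) = 0.7350 m
person approaches 0.0000·(0.0600+0.7000) = 0.0000 m
margins: 0.1500+0.0400+0.0250 = 0.2150 m
S_min ≈ 0.1260+0.7350+0.0000+0.2150  ⇒  S_min = 269/250 m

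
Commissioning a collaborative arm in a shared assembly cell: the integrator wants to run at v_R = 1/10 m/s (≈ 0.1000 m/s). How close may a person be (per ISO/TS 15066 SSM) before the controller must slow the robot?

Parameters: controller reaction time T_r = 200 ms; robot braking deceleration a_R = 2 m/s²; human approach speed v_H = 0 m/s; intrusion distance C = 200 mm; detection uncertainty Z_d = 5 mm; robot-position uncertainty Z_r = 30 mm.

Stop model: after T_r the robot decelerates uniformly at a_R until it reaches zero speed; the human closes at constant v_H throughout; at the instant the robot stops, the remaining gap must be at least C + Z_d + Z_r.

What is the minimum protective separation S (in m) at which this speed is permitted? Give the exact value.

S_min = 103/400 m = 0.2575 m

stop time T_s = (1/10)/2 = 0.0500 s
robot in T_r: 0.1000·0.2000 = 0.0200 m
robot covers 0.1000·0.0500 − ½·2.0000·0.0500² = 0.0025 m while stopping
human closes 0.0000·0.2500 = 0.0000 m
residual clearance needed = 0.2000+0.0050+0.0300 = 0.2350 m
S_min ≈ 0.0200+0.0025+0.0000+0.2350  ⇒  S_min = 103/400 m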